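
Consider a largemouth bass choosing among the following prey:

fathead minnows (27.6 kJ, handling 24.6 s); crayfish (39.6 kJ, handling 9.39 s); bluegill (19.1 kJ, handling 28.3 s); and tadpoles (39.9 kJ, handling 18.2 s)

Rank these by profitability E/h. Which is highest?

crayfish

Profitability E/h (kJ/s): fathead minnows = 27.6/24.6 = 1.12, crayfish = 39.6/9.39 = 4.22, bluegill = 19.1/28.3 = 0.675, tadpoles = 39.9/18.2 = 2.19.
Ranked: crayfish > tadpoles > fathead minnows > bluegill.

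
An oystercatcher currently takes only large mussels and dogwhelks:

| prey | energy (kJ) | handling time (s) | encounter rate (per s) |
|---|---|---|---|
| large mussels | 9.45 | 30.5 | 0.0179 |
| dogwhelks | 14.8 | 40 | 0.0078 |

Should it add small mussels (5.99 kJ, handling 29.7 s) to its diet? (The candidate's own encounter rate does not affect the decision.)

Yes

Intake rate on the current diet: R = (0.0179×9.45 + 0.0078×14.8) / (1 + 0.0179×30.5 + 0.0078×40) = 0.2846/1.858 = 0.1532 kJ/s.
Profitability of small mussels: 5.99/29.7 = 0.2017 kJ/s.
Since 0.2017 > R, including small mussels increases the long-run rate.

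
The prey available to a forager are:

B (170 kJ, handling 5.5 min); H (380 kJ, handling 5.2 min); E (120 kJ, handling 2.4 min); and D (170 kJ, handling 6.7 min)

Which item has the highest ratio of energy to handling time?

In descending order of E/h:
H: 380/5.2 = 73.1 kJ/min
E: 120/2.4 = 50 kJ/min
B: 170/5.5 = 30.9 kJ/min
D: 170/6.7 = 25.4 kJ/min

H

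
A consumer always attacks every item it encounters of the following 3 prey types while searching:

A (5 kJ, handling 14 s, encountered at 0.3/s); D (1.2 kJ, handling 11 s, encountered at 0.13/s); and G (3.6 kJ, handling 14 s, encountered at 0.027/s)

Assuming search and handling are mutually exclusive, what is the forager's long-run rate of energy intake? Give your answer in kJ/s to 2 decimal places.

0.25 kJ/s

R = (0.3×5 + 0.13×1.2 + 0.027×3.6) / (1 + 0.3×14 + 0.13×11 + 0.027×14) = 1.753/7.008 = 0.2502 kJ/s.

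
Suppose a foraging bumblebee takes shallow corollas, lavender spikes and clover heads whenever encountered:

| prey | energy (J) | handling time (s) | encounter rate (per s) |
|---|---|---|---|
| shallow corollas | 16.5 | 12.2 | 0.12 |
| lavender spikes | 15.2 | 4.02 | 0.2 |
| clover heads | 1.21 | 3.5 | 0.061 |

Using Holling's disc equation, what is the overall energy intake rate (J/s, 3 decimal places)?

Energy encountered per unit search time: 0.12×16.5 + 0.2×15.2 + 0.061×1.21 = 5.094 J/s.
Handling time per unit search time: 0.12×12.2 + 0.2×4.02 + 0.061×3.5 = 2.482.
Rate = 5.094/(1 + 2.482) = 1.463 J/s.

1.463 J/s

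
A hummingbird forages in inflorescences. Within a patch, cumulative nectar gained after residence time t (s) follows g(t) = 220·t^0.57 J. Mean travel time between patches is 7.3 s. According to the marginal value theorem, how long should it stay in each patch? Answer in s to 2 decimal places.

Optimal t* satisfies g'(t*) = g(t*)/(T + t*).
g'(t) = 0.57·220·t^-0.43. Setting 0.57·220·t^-0.43 = 220·t^0.57/(7.3+t) gives 0.57(7.3+t) = t, so 0.43·t = 0.57×7.3.
t* = 0.57×7.3/0.43 = 9.677 s.

9.68 s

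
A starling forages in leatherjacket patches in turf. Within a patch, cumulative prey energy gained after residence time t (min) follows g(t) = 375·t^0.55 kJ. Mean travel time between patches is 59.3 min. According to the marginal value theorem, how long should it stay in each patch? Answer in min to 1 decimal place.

Optimal t* satisfies g'(t*) = g(t*)/(T + t*).
g'(t) = 0.55·375·t^-0.45. Setting 0.55·375·t^-0.45 = 375·t^0.55/(59.3+t) gives 0.55(59.3+t) = t, so 0.45·t = 0.55×59.3.
t* = 0.55×59.3/0.45 = 72.48 min.

72.5 min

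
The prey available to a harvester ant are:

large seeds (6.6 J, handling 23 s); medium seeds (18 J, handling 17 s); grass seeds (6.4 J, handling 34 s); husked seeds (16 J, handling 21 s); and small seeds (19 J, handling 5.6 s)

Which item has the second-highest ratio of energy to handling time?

Profitability E/h (J/s): large seeds = 6.6/23 = 0.287, medium seeds = 18/17 = 1.06, grass seeds = 6.4/34 = 0.188, husked seeds = 16/21 = 0.762, small seeds = 19/5.6 = 3.39.
Ranked: small seeds > medium seeds > husked seeds > large seeds > grass seeds.

medium seeds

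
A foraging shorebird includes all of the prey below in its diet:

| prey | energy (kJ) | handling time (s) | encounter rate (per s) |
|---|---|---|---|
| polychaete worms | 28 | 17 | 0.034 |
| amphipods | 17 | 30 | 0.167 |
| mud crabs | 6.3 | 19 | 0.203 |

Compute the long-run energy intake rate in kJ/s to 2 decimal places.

0.49 kJ/s

Energy encountered per unit search time: 0.034×28 + 0.167×17 + 0.203×6.3 = 5.07 kJ/s.
Handling time per unit search time: 0.034×17 + 0.167×30 + 0.203×19 = 9.445.
Rate = 5.07/(1 + 9.445) = 0.4854 kJ/s.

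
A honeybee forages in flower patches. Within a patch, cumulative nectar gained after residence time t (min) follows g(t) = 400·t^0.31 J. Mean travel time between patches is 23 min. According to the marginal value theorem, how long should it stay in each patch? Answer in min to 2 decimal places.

10.33 min

Maximise g(t)/(T+t): set derivative to zero → g'(t)(T+t) = g(t).
g'(t) = 0.31·400·t^-0.69. Setting 0.31·400·t^-0.69 = 400·t^0.31/(23+t) gives 0.31(23+t) = t, so 0.69·t = 0.31×23.
t* = 0.31×23/0.69 = 10.33 min.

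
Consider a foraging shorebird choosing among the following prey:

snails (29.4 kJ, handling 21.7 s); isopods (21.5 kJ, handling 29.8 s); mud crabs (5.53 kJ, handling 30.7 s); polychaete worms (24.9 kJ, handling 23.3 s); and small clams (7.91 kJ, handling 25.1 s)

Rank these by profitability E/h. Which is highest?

Profitability E/h (kJ/s): snails = 29.4/21.7 = 1.35, isopods = 21.5/29.8 = 0.721, mud crabs = 5.53/30.7 = 0.18, polychaete worms = 24.9/23.3 = 1.07, small clams = 7.91/25.1 = 0.315.
Ranked: snails > polychaete worms > isopods > small clams > mud crabs.

snails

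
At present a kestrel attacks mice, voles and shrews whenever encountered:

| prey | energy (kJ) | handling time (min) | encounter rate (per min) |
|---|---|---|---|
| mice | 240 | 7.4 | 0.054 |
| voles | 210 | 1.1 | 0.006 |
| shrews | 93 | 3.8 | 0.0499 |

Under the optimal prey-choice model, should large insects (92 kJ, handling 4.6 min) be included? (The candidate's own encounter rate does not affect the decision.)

Intake rate on the current diet: R = (0.054×240 + 0.006×210 + 0.0499×93) / (1 + 0.054×7.4 + 0.006×1.1 + 0.0499×3.8) = 18.86/1.596 = 11.82 kJ/min.
large insects: E/h = 92/4.6 = 20 kJ/min.
Since 20 > R, including large insects increases the long-run rate.

Yes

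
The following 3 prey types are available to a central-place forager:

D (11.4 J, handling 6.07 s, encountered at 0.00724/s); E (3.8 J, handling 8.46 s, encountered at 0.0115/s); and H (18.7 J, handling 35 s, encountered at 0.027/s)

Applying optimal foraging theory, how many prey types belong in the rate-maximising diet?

3

E/h in descending order: D 1.88, H 0.534, E 0.449 J/s. The optimal diet is the largest prefix of this list for which every included type satisfies E_i/h_i > R on the types above it.
Rate on top 1: 0.07906. H: 0.534 > 0.07906 → include.
Rate on top 2: 0.2954. E: 0.449 > 0.2954 → include.
Optimal diet: D, H, E — 3 of 3 types.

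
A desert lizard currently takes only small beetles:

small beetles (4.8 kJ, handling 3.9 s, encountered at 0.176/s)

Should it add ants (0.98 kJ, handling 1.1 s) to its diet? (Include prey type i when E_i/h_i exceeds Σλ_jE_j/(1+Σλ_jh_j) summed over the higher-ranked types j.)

Current rate: (0.176×4.8)/(1 + 0.176×3.9) = 0.5009 kJ/s.
Profitability of ants: 0.98/1.1 = 0.8909 kJ/s.
0.8909 > 0.5009, so adding ants raises the average — include it.

Yes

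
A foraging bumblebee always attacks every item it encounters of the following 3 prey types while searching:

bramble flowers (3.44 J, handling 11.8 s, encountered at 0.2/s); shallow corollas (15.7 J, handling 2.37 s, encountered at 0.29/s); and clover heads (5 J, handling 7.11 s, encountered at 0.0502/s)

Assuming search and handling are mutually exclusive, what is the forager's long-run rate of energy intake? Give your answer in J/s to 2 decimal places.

1.25 J/s

R = (0.2×3.44 + 0.29×15.7 + 0.0502×5) / (1 + 0.2×11.8 + 0.29×2.37 + 0.0502×7.11) = 5.492/4.404 = 1.247 J/s.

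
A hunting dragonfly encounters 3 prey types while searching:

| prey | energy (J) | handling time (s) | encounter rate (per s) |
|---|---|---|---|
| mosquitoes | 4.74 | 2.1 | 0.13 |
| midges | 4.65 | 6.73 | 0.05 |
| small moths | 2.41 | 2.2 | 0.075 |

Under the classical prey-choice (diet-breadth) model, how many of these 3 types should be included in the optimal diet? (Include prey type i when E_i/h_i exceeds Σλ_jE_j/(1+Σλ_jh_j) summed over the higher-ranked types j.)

3

Profitabilities (E/h, J/s): mosquitoes 2.26, small moths 1.1, midges 0.691. Add prey in this order while the next type's profitability exceeds the intake rate on those already taken.
Rate on top 1: 0.4841. small moths: 1.1 > 0.4841 → include.
Rate on top 2: 0.5542. midges: 0.691 > 0.5542 → include.
Optimal diet: mosquitoes, small moths, midges — 3 of 3 types.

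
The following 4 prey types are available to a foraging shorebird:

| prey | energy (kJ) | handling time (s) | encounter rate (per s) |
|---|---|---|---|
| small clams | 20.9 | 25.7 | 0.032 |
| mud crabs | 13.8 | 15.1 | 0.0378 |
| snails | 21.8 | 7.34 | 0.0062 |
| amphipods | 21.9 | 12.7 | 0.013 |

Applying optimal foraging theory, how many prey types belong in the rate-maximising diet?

4

E/h in descending order: snails 2.97, amphipods 1.72, mud crabs 0.914, small clams 0.813 kJ/s. The optimal diet is the largest prefix of this list for which every included type satisfies E_i/h_i > R on the types above it.
Rate on top 1: 0.1293. amphipods: 1.72 > 0.1293 → include.
Rate on top 2: 0.3468. mud crabs: 0.914 > 0.3468 → include.
Rate on top 3: 0.5285. small clams: 0.813 > 0.5285 → include.
Optimal diet: snails, amphipods, mud crabs, small clams — 4 of 4 types.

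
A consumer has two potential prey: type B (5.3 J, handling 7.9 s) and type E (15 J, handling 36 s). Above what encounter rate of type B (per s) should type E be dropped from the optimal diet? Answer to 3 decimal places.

0.207 per s

At the threshold, the rate on type B alone equals the profitability of type E: λ·5.3/(1 + λ·7.9) = 15/36 = 0.4167.
Rearranging, λ(5.3 − 0.4167×7.9) = 0.4167, so λ = 0.4167/2.008 = 0.2075 per s.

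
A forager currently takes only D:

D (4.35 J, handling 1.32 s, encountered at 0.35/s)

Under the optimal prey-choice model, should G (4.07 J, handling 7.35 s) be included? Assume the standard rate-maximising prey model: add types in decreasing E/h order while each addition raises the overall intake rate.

No

Intake rate on the current diet: R = (0.35×4.35) / (1 + 0.35×1.32) = 1.522/1.462 = 1.041 J/s.
Profitability of G: 4.07/7.35 = 0.5537 J/s.
Since 0.5537 < R, time spent handling G is better spent searching.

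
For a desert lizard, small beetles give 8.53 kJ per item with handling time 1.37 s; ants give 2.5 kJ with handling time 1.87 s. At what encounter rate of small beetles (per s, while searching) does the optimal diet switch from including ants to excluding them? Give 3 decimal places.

At the threshold, the rate on small beetles alone equals the profitability of ants: λ·8.53/(1 + λ·1.37) = 2.5/1.87 = 1.337.
Rearranging, λ(8.53 − 1.337×1.37) = 1.337, so λ = 1.337/6.698 = 0.1996 per s.

0.200 per s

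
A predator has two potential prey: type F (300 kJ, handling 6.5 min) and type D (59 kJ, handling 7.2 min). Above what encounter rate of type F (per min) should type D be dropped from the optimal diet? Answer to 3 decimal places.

At the threshold, the rate on type F alone equals the profitability of type D: λ·300/(1 + λ·6.5) = 59/7.2 = 8.194.
Rearranging, λ(300 − 8.194×6.5) = 8.194, so λ = 8.194/246.7 = 0.03321 per min.

0.033 per min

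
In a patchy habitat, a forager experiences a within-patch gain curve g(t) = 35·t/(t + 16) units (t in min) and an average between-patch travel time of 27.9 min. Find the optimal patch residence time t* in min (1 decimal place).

21.1 min

Optimal t* satisfies g'(t*) = g(t*)/(T + t*).
g'(t) = 35·16/(t + 16)². Setting 35·16/(t+16)² = 35t/[(t+16)(27.9+t)] gives 16(27.9+t) = t(t+16), so t² = 16×27.9 = 446.4.
t* = √446.4 = 21.13 min.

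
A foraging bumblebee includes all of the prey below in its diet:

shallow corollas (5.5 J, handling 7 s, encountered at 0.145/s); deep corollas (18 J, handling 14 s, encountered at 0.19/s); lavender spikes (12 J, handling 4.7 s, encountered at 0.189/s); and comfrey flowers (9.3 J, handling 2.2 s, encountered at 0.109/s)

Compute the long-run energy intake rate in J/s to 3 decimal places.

1.292 J/s

R = (0.145×5.5 + 0.19×18 + 0.189×12 + 0.109×9.3) / (1 + 0.145×7 + 0.19×14 + 0.189×4.7 + 0.109×2.2) = 7.499/5.803 = 1.292 J/s.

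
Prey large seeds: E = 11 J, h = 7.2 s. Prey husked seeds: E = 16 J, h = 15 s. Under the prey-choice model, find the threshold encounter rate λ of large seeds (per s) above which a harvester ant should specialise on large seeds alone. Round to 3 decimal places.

Drop husked seeds once their profitability E₂/h₂ falls below the rate achievable on large seeds alone: E₂/h₂ = λE₁/(1 + λh₁).
Solve for λ: λE₁h₂ = E₂(1 + λh₁) → λ(E₁h₂ − E₂h₁) = E₂ → λ = E₂/(E₁h₂ − E₂h₁).
λ = 16/(11×15 − 16×7.2) = 16/49.8 = 0.3213 per s.

0.321 per s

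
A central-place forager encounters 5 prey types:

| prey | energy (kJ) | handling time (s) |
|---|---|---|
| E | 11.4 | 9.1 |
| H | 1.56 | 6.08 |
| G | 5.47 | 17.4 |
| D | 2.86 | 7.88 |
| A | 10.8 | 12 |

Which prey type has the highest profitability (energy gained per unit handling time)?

Profitability E/h (kJ/s): E = 11.4/9.1 = 1.25, H = 1.56/6.08 = 0.257, G = 5.47/17.4 = 0.314, D = 2.86/7.88 = 0.363, A = 10.8/12 = 0.9.
Ranked: E > A > D > G > H.

E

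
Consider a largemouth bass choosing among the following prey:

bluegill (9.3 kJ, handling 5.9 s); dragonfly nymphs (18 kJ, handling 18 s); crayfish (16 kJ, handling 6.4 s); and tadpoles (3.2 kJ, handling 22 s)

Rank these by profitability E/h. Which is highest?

In descending order of E/h:
crayfish: 16/6.4 = 2.5 kJ/s
bluegill: 9.3/5.9 = 1.58 kJ/s
dragonfly nymphs: 18/18 = 1 kJ/s
tadpoles: 3.2/22 = 0.145 kJ/s

crayfish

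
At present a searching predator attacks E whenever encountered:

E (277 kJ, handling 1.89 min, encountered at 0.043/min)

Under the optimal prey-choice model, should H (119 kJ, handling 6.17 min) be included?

Yes

Intake rate on the current diet: R = (0.043×277) / (1 + 0.043×1.89) = 11.91/1.081 = 11.02 kJ/min.
Profitability of H: 119/6.17 = 19.29 kJ/min.
Since 19.29 > R, including H increases the long-run rate.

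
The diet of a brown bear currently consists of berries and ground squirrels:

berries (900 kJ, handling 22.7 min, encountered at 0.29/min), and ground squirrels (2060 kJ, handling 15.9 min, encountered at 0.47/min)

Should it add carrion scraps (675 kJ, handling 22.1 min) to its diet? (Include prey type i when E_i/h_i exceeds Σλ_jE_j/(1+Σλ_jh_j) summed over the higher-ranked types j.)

No

Intake rate on the current diet: R = (0.29×900 + 0.47×2060) / (1 + 0.29×22.7 + 0.47×15.9) = 1229/15.06 = 81.64 kJ/min.
carrion scraps: E/h = 675/22.1 = 30.54 kJ/min.
30.54 < 81.64, so adding carrion scraps would lower the average — exclude it.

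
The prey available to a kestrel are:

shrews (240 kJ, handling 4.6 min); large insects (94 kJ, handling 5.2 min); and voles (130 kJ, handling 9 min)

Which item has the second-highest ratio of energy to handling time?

Profitability E/h (kJ/min): shrews = 240/4.6 = 52.2, large insects = 94/5.2 = 18.1, voles = 130/9 = 14.4.
Ranked: shrews > large insects > voles.

large insects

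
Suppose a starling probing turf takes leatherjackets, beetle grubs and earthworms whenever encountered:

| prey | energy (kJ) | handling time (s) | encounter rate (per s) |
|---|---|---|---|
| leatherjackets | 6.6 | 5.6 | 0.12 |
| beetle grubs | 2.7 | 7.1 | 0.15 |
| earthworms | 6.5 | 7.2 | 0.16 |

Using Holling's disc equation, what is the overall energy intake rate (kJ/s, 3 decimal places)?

0.575 kJ/s

R = Σλ_iE_i / (1 + Σλ_ih_i)
Numerator: 0.12×6.6 + 0.15×2.7 + 0.16×6.5 = 2.237
Denominator: 1 + 0.12×5.6 + 0.15×7.1 + 0.16×7.2 = 3.889
R = 2.237/3.889 = 0.5752 kJ/s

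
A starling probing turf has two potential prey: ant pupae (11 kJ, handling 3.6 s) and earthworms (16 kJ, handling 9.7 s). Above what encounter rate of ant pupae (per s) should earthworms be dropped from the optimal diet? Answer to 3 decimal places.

At the threshold, the rate on ant pupae alone equals the profitability of earthworms: λ·11/(1 + λ·3.6) = 16/9.7 = 1.649.
Rearranging, λ(11 − 1.649×3.6) = 1.649, so λ = 1.649/5.062 = 0.3259 per s.

0.326 per s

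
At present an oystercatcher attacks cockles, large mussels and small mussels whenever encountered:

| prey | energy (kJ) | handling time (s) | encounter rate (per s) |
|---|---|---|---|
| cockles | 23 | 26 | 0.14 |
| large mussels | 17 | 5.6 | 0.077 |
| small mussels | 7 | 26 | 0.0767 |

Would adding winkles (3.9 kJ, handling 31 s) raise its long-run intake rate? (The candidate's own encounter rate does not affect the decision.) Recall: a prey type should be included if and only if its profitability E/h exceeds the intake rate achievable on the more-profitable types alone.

Intake rate on the current diet: R = (0.14×23 + 0.077×17 + 0.0767×7) / (1 + 0.14×26 + 0.077×5.6 + 0.0767×26) = 5.066/7.065 = 0.717 kJ/s.
Profitability of winkles: 3.9/31 = 0.1258 kJ/s.
0.1258 < 0.717, so adding winkles would lower the average — exclude it.

No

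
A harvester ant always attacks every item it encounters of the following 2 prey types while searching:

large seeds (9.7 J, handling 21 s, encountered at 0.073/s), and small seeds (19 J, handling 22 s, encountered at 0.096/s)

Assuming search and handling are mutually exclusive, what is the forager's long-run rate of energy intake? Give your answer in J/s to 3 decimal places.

0.545 J/s

Energy encountered per unit search time: 0.073×9.7 + 0.096×19 = 2.532 J/s.
Handling time per unit search time: 0.073×21 + 0.096×22 = 3.645.
Rate = 2.532/(1 + 3.645) = 0.5451 J/s.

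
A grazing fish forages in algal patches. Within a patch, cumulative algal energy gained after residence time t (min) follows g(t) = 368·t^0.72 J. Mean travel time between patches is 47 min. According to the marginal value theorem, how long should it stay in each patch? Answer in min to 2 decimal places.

120.86 min

Optimal t* satisfies g'(t*) = g(t*)/(T + t*).
g'(t) = 0.72·368·t^-0.28. Setting 0.72·368·t^-0.28 = 368·t^0.72/(47+t) gives 0.72(47+t) = t, so 0.28·t = 0.72×47.
t* = 0.72×47/0.28 = 120.9 min.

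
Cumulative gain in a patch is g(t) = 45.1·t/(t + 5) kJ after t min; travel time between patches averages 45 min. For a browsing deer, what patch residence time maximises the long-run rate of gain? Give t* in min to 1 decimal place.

Maximise g(t)/(T+t): set derivative to zero → g'(t)(T+t) = g(t).
g'(t) = 45.1·5/(t + 5)². Setting 45.1·5/(t+5)² = 45.1t/[(t+5)(45+t)] gives 5(45+t) = t(t+5), so t² = 5×45 = 225.
t* = √225 = 15 min.

15.0 min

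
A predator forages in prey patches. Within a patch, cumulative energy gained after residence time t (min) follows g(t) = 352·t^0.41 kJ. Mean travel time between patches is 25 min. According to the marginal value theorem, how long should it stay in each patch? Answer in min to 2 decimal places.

Optimal t* satisfies g'(t*) = g(t*)/(T + t*).
g'(t) = 0.41·352·t^-0.59. Setting 0.41·352·t^-0.59 = 352·t^0.41/(25+t) gives 0.41(25+t) = t, so 0.59·t = 0.41×25.
t* = 0.41×25/0.59 = 17.37 min.

17.37 min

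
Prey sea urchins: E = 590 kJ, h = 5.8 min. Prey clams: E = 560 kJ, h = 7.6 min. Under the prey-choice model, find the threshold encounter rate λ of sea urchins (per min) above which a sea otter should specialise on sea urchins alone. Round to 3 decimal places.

Drop clams once their profitability E₂/h₂ falls below the rate achievable on sea urchins alone: E₂/h₂ = λE₁/(1 + λh₁).
Solve for λ: λE₁h₂ = E₂(1 + λh₁) → λ(E₁h₂ − E₂h₁) = E₂ → λ = E₂/(E₁h₂ − E₂h₁).
λ = 560/(590×7.6 − 560×5.8) = 560/1236 = 0.4531 per min.

0.453 per min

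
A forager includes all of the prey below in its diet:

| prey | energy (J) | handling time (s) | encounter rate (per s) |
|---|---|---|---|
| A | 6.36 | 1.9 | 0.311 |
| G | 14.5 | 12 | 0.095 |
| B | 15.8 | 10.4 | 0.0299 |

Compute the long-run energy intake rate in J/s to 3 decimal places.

R = (0.311×6.36 + 0.095×14.5 + 0.0299×15.8) / (1 + 0.311×1.9 + 0.095×12 + 0.0299×10.4) = 3.828/3.042 = 1.258 J/s.

1.258 J/s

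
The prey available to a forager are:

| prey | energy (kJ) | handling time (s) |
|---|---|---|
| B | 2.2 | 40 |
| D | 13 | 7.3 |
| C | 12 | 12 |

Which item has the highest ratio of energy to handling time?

D

In descending order of E/h:
D: 13/7.3 = 1.78 kJ/s
C: 12/12 = 1 kJ/s
B: 2.2/40 = 0.055 kJ/s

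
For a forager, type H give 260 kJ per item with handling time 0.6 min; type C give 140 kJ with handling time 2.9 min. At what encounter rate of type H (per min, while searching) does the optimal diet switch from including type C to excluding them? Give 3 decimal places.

Drop type C once their profitability E₂/h₂ falls below the rate achievable on type H alone: E₂/h₂ = λE₁/(1 + λh₁).
Solve for λ: λE₁h₂ = E₂(1 + λh₁) → λ(E₁h₂ − E₂h₁) = E₂ → λ = E₂/(E₁h₂ − E₂h₁).
λ = 140/(260×2.9 − 140×0.6) = 140/670 = 0.209 per min.

0.209 per min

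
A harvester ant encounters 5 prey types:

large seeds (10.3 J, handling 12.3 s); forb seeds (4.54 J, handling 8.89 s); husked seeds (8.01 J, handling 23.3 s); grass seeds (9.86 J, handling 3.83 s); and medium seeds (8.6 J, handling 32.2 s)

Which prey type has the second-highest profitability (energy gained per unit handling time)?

large seeds

Profitability E/h (J/s): large seeds = 10.3/12.3 = 0.837, forb seeds = 4.54/8.89 = 0.511, husked seeds = 8.01/23.3 = 0.344, grass seeds = 9.86/3.83 = 2.57, medium seeds = 8.6/32.2 = 0.267.
Ranked: grass seeds > large seeds > forb seeds > husked seeds > medium seeds.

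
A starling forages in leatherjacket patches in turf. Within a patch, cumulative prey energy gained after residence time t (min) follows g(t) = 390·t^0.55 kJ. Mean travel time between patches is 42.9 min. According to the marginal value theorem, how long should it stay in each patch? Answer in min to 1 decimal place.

Maximise g(t)/(T+t): set derivative to zero → g'(t)(T+t) = g(t).
g'(t) = 0.55·390·t^-0.45. Setting 0.55·390·t^-0.45 = 390·t^0.55/(42.9+t) gives 0.55(42.9+t) = t, so 0.45·t = 0.55×42.9.
t* = 0.55×42.9/0.45 = 52.43 min.

52.4 min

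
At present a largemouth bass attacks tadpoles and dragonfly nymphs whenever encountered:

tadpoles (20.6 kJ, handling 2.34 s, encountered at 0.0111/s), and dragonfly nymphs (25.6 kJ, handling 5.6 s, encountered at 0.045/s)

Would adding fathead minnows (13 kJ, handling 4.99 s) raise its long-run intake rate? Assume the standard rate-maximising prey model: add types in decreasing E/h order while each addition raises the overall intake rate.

Yes

Current rate: (0.0111×20.6 + 0.045×25.6)/(1 + 0.0111×2.34 + 0.045×5.6) = 1.08 kJ/s.
fathead minnows: E/h = 13/4.99 = 2.605 kJ/s.
Since 2.605 > R, including fathead minnows increases the long-run rate.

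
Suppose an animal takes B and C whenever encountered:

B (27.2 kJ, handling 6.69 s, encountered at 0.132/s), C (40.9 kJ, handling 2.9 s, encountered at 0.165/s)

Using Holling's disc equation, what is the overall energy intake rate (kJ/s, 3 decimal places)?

4.378 kJ/s

Energy encountered per unit search time: 0.132×27.2 + 0.165×40.9 = 10.34 kJ/s.
Handling time per unit search time: 0.132×6.69 + 0.165×2.9 = 1.362.
Rate = 10.34/(1 + 1.362) = 4.378 kJ/s.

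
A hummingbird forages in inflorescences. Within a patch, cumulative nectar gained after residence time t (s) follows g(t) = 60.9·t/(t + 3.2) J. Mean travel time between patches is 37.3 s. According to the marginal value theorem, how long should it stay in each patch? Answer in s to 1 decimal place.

By the marginal value theorem, leave when the instantaneous gain rate g'(t) equals the habitat-wide average g(t)/(T + t).
g'(t) = 60.9·3.2/(t + 3.2)². Setting 60.9·3.2/(t+3.2)² = 60.9t/[(t+3.2)(37.3+t)] gives 3.2(37.3+t) = t(t+3.2), so t² = 3.2×37.3 = 119.4.
t* = √119.4 = 10.93 s.

10.9 s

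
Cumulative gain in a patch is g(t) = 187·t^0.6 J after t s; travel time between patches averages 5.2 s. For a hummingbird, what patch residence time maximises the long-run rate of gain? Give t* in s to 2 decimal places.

7.80 s

Optimal t* satisfies g'(t*) = g(t*)/(T + t*).
g'(t) = 0.6·187·t^-0.4. Setting 0.6·187·t^-0.4 = 187·t^0.6/(5.2+t) gives 0.6(5.2+t) = t, so 0.40·t = 0.6×5.2.
t* = 0.6×5.2/0.40 = 7.8 s.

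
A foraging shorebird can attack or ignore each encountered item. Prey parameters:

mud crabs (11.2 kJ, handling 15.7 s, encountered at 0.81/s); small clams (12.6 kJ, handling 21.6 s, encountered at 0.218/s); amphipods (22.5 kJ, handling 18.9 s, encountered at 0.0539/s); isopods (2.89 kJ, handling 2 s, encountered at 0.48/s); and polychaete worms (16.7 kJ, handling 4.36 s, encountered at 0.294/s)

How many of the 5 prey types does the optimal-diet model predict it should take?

1

Profitabilities (E/h, kJ/s): polychaete worms 3.83, isopods 1.45, amphipods 1.19, mud crabs 0.713, small clams 0.583. Add prey in this order while the next type's profitability exceeds the intake rate on those already taken.
Rate on top 1: 2.152. isopods: 1.45 < 2.152 → exclude; stop.
Optimal diet: polychaete worms — 1 of 5 types.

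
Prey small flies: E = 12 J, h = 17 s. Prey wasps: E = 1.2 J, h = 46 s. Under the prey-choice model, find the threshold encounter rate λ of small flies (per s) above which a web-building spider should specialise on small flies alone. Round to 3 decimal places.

The zero-one rule: include wasps iff E₂/h₂ > λE₁/(1+λh₁). Equality gives the switch point.
λE₁h₂ = E₂ + λE₂h₁ ⇒ λ = E₂/(E₁h₂ − E₂h₁) = 1.2/(552 − 20.4) = 0.002257 per s.

0.002 per s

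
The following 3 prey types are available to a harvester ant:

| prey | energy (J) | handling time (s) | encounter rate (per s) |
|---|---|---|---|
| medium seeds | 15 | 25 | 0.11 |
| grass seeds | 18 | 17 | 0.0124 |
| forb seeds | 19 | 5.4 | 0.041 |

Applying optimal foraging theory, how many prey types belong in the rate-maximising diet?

Rank by E/h (J/s): forb seeds 3.52, grass seeds 1.06, medium seeds 0.6. Include each in turn until the next type's E/h falls below the running intake rate.
Rate on top 1: 0.6378. grass seeds: 1.06 > 0.6378 → include.
Rate on top 2: 0.6998. medium seeds: 0.6 < 0.6998 → exclude; stop.
Optimal diet: forb seeds, grass seeds — 2 of 3 types.

2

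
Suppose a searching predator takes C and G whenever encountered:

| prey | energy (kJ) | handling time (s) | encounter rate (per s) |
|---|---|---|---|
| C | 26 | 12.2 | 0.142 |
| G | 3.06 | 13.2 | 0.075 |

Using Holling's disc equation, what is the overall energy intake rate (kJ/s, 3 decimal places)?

R = Σλ_iE_i / (1 + Σλ_ih_i)
Numerator: 0.142×26 + 0.075×3.06 = 3.921
Denominator: 1 + 0.142×12.2 + 0.075×13.2 = 3.722
R = 3.921/3.722 = 1.053 kJ/s

1.053 kJ/s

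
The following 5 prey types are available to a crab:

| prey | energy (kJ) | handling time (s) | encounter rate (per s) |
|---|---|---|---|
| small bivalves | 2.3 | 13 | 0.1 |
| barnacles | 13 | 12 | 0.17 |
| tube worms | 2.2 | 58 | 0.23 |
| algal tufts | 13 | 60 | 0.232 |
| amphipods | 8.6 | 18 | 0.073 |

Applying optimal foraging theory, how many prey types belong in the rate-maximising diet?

E/h in descending order: barnacles 1.08, amphipods 0.478, algal tufts 0.217, small bivalves 0.177, tube worms 0.0379 kJ/s. The optimal diet is the largest prefix of this list for which every included type satisfies E_i/h_i > R on the types above it.
Rate on top 1: 0.727. amphipods: 0.478 < 0.727 → exclude; stop.
Optimal diet: barnacles — 1 of 5 types.

1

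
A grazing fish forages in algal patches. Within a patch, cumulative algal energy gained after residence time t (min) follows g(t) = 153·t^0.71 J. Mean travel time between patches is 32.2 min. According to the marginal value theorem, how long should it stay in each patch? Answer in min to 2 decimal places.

Optimal t* satisfies g'(t*) = g(t*)/(T + t*).
g'(t) = 0.71·153·t^-0.29. Setting 0.71·153·t^-0.29 = 153·t^0.71/(32.2+t) gives 0.71(32.2+t) = t, so 0.29·t = 0.71×32.2.
t* = 0.71×32.2/0.29 = 78.83 min.

78.83 min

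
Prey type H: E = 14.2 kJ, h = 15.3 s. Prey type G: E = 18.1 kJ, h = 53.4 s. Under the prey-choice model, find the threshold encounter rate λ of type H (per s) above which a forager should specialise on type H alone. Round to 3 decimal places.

The zero-one rule: include type G iff E₂/h₂ > λE₁/(1+λh₁). Equality gives the switch point.
λE₁h₂ = E₂ + λE₂h₁ ⇒ λ = E₂/(E₁h₂ − E₂h₁) = 18.1/(758.3 − 276.9) = 0.0376 per s.

0.038 per s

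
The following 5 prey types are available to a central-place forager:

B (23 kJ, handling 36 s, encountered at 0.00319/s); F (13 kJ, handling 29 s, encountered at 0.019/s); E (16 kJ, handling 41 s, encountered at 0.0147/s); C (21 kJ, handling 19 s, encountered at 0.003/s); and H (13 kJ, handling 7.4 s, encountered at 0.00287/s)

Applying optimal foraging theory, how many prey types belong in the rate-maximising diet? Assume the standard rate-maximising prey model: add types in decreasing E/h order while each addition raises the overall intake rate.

Rank by E/h (kJ/s): H 1.76, C 1.11, B 0.639, F 0.448, E 0.39. Include each in turn until the next type's E/h falls below the running intake rate.
Rate on top 1: 0.03653. C: 1.11 > 0.03653 → include.
Rate on top 2: 0.09303. B: 0.639 > 0.09303 → include.
Rate on top 3: 0.1456. F: 0.448 > 0.1456 → include.
Rate on top 4: 0.2412. E: 0.39 > 0.2412 → include.
Optimal diet: H, C, B, F, E — 5 of 5 types.

5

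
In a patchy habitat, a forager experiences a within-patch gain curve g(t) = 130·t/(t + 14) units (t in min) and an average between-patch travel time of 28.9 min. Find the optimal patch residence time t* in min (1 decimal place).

Maximise g(t)/(T+t): set derivative to zero → g'(t)(T+t) = g(t).
g'(t) = 130·14/(t + 14)². Setting 130·14/(t+14)² = 130t/[(t+14)(28.9+t)] gives 14(28.9+t) = t(t+14), so t² = 14×28.9 = 404.6.
t* = √404.6 = 20.11 min.

20.1 min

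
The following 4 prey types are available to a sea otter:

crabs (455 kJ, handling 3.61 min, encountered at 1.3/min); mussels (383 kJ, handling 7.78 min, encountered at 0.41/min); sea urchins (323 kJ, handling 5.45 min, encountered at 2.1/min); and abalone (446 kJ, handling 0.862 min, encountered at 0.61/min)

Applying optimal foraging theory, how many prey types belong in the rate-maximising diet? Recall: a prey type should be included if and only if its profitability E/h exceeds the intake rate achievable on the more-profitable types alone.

1

Rank by E/h (kJ/min): abalone 517, crabs 126, sea urchins 59.3, mussels 49.2. Include each in turn until the next type's E/h falls below the running intake rate.
Rate on top 1: 178.3. crabs: 126 < 178.3 → exclude; stop.
Optimal diet: abalone — 1 of 4 types.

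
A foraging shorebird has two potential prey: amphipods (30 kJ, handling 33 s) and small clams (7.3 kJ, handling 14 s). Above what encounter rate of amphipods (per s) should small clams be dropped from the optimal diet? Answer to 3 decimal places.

0.041 per s

Drop small clams once their profitability E₂/h₂ falls below the rate achievable on amphipods alone: E₂/h₂ = λE₁/(1 + λh₁).
Solve for λ: λE₁h₂ = E₂(1 + λh₁) → λ(E₁h₂ − E₂h₁) = E₂ → λ = E₂/(E₁h₂ − E₂h₁).
λ = 7.3/(30×14 − 7.3×33) = 7.3/179.1 = 0.04076 per s.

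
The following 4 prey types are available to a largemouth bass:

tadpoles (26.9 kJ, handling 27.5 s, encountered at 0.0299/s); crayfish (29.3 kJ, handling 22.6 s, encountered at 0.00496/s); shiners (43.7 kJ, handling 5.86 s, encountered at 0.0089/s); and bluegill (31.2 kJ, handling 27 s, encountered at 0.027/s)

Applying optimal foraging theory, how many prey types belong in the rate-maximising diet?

E/h in descending order: shiners 7.46, crayfish 1.3, bluegill 1.16, tadpoles 0.978 kJ/s. The optimal diet is the largest prefix of this list for which every included type satisfies E_i/h_i > R on the types above it.
Rate on top 1: 0.3697. crayfish: 1.3 > 0.3697 → include.
Rate on top 2: 0.4589. bluegill: 1.16 > 0.4589 → include.
Rate on top 3: 0.7271. tadpoles: 0.978 > 0.7271 → include.
Optimal diet: shiners, crayfish, bluegill, tadpoles — 4 of 4 types.

4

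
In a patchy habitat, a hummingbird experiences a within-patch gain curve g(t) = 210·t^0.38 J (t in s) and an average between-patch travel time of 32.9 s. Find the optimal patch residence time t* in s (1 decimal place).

20.2 s

Maximise g(t)/(T+t): set derivative to zero → g'(t)(T+t) = g(t).
g'(t) = 0.38·210·t^-0.62. Setting 0.38·210·t^-0.62 = 210·t^0.38/(32.9+t) gives 0.38(32.9+t) = t, so 0.62·t = 0.38×32.9.
t* = 0.38×32.9/0.62 = 20.16 s.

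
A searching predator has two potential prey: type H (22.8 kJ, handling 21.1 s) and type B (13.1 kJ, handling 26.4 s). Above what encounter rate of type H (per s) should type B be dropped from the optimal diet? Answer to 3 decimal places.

0.040 per s

The zero-one rule: include type B iff E₂/h₂ > λE₁/(1+λh₁). Equality gives the switch point.
λE₁h₂ = E₂ + λE₂h₁ ⇒ λ = E₂/(E₁h₂ − E₂h₁) = 13.1/(601.9 − 276.4) = 0.04024 per s.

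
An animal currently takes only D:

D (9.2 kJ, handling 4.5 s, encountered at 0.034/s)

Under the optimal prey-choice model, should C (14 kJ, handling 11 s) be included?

Yes

On D alone, R = ΣλE/(1+Σλh) = 0.3128/1.153 = 0.2713 kJ/s.
C: E/h = 14/11 = 1.273 kJ/s.
1.273 > 0.2713, so adding C raises the average — include it.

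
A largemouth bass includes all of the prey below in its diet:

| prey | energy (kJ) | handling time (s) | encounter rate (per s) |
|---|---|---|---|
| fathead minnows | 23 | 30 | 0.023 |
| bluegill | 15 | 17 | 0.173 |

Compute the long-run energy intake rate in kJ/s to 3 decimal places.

0.675 kJ/s

R = (0.023×23 + 0.173×15) / (1 + 0.023×30 + 0.173×17) = 3.124/4.631 = 0.6746 kJ/s.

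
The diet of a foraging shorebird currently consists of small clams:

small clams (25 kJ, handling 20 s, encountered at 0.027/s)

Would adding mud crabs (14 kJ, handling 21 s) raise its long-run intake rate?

Yes

Current rate: (0.027×25)/(1 + 0.027×20) = 0.4383 kJ/s.
Profitability of mud crabs: 14/21 = 0.6667 kJ/s.
Since 0.6667 > R, including mud crabs increases the long-run rate.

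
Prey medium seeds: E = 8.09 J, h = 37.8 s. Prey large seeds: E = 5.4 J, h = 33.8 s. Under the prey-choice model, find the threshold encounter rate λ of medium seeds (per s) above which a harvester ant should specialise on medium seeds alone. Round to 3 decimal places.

Drop large seeds once their profitability E₂/h₂ falls below the rate achievable on medium seeds alone: E₂/h₂ = λE₁/(1 + λh₁).
Solve for λ: λE₁h₂ = E₂(1 + λh₁) → λ(E₁h₂ − E₂h₁) = E₂ → λ = E₂/(E₁h₂ − E₂h₁).
λ = 5.4/(8.09×33.8 − 5.4×37.8) = 5.4/69.32 = 0.0779 per s.

0.078 per s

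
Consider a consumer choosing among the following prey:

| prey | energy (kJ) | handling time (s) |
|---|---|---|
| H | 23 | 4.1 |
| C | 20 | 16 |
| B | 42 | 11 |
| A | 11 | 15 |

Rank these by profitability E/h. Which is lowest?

Profitability E/h (kJ/s): H = 23/4.1 = 5.61, C = 20/16 = 1.25, B = 42/11 = 3.82, A = 11/15 = 0.733.
Ranked: H > B > C > A.

A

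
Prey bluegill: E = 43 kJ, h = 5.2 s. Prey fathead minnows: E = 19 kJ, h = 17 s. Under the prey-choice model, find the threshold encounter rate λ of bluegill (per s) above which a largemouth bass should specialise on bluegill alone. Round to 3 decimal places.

The zero-one rule: include fathead minnows iff E₂/h₂ > λE₁/(1+λh₁). Equality gives the switch point.
λE₁h₂ = E₂ + λE₂h₁ ⇒ λ = E₂/(E₁h₂ − E₂h₁) = 19/(731 − 98.8) = 0.03005 per s.

0.030 per s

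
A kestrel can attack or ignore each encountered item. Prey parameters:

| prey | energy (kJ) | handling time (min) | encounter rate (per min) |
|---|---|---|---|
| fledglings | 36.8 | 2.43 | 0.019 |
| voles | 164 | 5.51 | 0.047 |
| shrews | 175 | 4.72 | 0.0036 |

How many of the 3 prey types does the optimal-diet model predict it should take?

3

E/h in descending order: shrews 37.1, voles 29.8, fledglings 15.1 kJ/min. The optimal diet is the largest prefix of this list for which every included type satisfies E_i/h_i > R on the types above it.
Rate on top 1: 0.6195. voles: 29.8 > 0.6195 → include.
Rate on top 2: 6.535. fledglings: 15.1 > 6.535 → include.
Optimal diet: shrews, voles, fledglings — 3 of 3 types.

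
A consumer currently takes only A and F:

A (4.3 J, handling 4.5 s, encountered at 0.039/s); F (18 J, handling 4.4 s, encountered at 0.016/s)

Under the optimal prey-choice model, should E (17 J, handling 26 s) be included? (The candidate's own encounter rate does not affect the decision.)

Intake rate on the current diet: R = (0.039×4.3 + 0.016×18) / (1 + 0.039×4.5 + 0.016×4.4) = 0.4557/1.246 = 0.3658 J/s.
Profitability of E: 17/26 = 0.6538 J/s.
0.6538 > 0.3658, so adding E raises the average — include it.

Yes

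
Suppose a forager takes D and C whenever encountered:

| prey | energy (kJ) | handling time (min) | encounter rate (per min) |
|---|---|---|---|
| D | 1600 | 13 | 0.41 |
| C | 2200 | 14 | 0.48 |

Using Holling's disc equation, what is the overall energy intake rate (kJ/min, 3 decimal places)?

R = (0.41×1600 + 0.48×2200) / (1 + 0.41×13 + 0.48×14) = 1712/13.05 = 131.2 kJ/min.

131.188 kJ/min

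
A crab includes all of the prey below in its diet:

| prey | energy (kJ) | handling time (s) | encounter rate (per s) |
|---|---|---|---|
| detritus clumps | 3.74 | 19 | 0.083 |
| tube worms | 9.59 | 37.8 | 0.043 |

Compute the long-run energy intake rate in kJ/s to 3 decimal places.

0.172 kJ/s

Energy encountered per unit search time: 0.083×3.74 + 0.043×9.59 = 0.7228 kJ/s.
Handling time per unit search time: 0.083×19 + 0.043×37.8 = 3.202.
Rate = 0.7228/(1 + 3.202) = 0.172 kJ/s.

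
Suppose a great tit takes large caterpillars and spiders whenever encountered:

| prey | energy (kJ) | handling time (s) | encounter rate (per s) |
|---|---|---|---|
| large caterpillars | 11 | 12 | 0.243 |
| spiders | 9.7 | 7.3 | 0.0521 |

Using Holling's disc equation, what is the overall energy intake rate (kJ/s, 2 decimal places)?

0.74 kJ/s

R = Σλ_iE_i / (1 + Σλ_ih_i)
Numerator: 0.243×11 + 0.0521×9.7 = 3.178
Denominator: 1 + 0.243×12 + 0.0521×7.3 = 4.296
R = 3.178/4.296 = 0.7398 kJ/s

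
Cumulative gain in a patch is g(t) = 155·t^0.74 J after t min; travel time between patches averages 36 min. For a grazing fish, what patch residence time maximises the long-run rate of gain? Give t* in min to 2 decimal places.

Optimal t* satisfies g'(t*) = g(t*)/(T + t*).
g'(t) = 0.74·155·t^-0.26. Setting 0.74·155·t^-0.26 = 155·t^0.74/(36+t) gives 0.74(36+t) = t, so 0.26·t = 0.74×36.
t* = 0.74×36/0.26 = 102.5 min.

102.46 min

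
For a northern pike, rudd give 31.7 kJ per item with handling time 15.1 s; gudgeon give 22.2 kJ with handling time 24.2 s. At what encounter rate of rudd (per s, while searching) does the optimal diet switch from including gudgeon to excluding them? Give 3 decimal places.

0.051 per s

At the threshold, the rate on rudd alone equals the profitability of gudgeon: λ·31.7/(1 + λ·15.1) = 22.2/24.2 = 0.9174.
Rearranging, λ(31.7 − 0.9174×15.1) = 0.9174, so λ = 0.9174/17.85 = 0.0514 per s.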